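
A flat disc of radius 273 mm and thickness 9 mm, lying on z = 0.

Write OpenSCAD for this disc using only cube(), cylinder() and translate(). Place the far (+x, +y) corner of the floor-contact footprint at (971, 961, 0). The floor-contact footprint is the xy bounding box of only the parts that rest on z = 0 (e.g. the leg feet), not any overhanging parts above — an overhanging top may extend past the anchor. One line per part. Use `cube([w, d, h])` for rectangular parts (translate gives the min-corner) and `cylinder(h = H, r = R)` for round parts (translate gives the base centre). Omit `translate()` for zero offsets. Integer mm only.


translate([698, 688, 0]) cylinder(h = 9, r = 273);


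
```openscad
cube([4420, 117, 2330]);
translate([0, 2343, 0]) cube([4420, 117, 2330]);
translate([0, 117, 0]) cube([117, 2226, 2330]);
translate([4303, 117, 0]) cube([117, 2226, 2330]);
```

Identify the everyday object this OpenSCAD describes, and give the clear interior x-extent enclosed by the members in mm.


A house (or room) frame. The interior width is 4186 mm.

Four 2330 mm walls enclosing a rectangle with no floor or roof — a room or house frame. Outside width is 4420 mm and wall thickness is 117 mm, so the interior width is 4420 − 2 × 117 = 4186 mm.


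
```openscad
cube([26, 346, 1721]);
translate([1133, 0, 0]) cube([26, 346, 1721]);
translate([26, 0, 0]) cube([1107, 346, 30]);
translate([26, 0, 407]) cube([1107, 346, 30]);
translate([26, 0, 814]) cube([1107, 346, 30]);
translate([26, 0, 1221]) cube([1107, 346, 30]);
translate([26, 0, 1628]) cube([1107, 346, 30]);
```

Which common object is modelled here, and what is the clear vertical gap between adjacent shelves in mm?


A bookshelf. The clear shelf gap is 377 mm.

Two tall side panels with 5 horizontal boards between them — a bookshelf. The first two shelf undersides are at z = 0 and z = 407; with shelf thickness 30, the clear gap is 407 − 0 − 30 = 377 mm.


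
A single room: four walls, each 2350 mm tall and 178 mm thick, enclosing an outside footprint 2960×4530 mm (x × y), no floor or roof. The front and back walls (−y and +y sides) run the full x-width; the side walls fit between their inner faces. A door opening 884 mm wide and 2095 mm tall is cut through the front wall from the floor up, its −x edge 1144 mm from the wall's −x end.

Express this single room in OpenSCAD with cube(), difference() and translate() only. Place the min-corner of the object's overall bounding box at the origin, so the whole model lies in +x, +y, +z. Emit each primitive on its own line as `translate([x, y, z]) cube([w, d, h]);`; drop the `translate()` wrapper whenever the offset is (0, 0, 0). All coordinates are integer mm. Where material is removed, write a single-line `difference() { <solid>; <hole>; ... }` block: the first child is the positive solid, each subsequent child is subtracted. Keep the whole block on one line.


difference() { cube([2960, 178, 2350]); translate([1144, 0, 0]) cube([884, 178, 2095]); }
translate([0, 4352, 0]) cube([2960, 178, 2350]);
translate([0, 178, 0]) cube([178, 4174, 2350]);
translate([2782, 178, 0]) cube([178, 4174, 2350]);


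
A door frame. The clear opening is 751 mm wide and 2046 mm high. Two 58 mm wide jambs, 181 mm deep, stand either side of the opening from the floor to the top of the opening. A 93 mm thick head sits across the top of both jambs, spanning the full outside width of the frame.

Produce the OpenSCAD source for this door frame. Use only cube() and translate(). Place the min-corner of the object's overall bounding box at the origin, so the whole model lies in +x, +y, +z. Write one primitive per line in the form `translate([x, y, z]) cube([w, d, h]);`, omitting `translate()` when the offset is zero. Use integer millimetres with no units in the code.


cube([58, 181, 2046]);
translate([809, 0, 0]) cube([58, 181, 2046]);
translate([0, 0, 2046]) cube([867, 181, 93]);


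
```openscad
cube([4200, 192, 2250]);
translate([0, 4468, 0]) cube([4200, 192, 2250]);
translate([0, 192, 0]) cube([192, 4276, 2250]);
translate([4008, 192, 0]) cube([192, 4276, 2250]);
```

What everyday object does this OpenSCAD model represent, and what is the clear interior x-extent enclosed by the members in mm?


A house (or room) frame. The interior width is 3816 mm.

Four 2250 mm walls enclosing a rectangle with no floor or roof — a room or house frame. Outside width is 4200 mm and wall thickness is 192 mm, so the interior width is 4200 − 2 × 192 = 3816 mm.


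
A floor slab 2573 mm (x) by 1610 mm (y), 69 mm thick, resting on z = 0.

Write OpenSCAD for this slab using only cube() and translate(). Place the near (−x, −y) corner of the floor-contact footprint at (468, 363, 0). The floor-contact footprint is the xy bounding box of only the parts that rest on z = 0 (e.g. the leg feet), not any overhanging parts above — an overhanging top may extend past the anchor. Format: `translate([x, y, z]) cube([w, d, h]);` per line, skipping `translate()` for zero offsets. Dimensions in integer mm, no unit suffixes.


translate([468, 363, 0]) cube([2573, 1610, 69]);


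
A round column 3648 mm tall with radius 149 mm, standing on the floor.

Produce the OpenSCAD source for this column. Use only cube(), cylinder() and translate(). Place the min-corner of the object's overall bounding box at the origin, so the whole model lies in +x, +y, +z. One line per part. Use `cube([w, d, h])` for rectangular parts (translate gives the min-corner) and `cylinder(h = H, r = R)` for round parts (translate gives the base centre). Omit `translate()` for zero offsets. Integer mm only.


translate([149, 149, 0]) cylinder(h = 3648, r = 149);


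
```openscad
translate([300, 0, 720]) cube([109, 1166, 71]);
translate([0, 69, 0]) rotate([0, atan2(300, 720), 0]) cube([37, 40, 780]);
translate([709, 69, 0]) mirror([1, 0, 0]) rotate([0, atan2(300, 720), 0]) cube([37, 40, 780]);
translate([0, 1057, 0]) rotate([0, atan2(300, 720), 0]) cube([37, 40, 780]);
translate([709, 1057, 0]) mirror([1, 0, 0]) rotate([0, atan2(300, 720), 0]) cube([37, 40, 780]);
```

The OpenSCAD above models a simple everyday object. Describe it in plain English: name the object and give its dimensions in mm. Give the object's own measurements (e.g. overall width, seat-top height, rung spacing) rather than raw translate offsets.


A sawhorse. A 109×1166×71 mm beam (x, y, z) sits on two A-frame leg pairs. Each pair is two raked legs of 37×40 mm section (40 mm along y) splaying symmetrically in x. Each leg rises 720 mm vertically over 300 mm of horizontal reach and is 780 mm long along its own axis. Every leg's outer bottom edge rests on the floor and its outer top edge meets a bottom edge of the beam — the left legs (tilting toward +x) meet the beam's −x bottom edge, the right legs (their mirror images, tilting toward −x) meet its +x bottom edge — so the leg tops tuck under the beam, the beam's underside is 720 mm above the floor, and the feet are 709 mm apart outside-to-outside with the beam centred between them. The two leg pairs are set in 69 mm from either end of the beam.


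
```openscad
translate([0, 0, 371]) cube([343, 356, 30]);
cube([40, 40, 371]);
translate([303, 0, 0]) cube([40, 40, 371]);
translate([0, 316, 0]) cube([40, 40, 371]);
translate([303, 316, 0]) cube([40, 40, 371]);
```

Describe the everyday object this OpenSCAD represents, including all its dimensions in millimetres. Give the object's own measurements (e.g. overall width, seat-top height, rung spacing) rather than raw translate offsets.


A simple wooden stool: a rectangular seat 343 mm (x) by 356 mm (y), 30 mm thick, top face at z = 401 mm, on four square legs, each 40×40 mm in cross-section. The legs rest on z = 0, each flush with a corner of the seat.


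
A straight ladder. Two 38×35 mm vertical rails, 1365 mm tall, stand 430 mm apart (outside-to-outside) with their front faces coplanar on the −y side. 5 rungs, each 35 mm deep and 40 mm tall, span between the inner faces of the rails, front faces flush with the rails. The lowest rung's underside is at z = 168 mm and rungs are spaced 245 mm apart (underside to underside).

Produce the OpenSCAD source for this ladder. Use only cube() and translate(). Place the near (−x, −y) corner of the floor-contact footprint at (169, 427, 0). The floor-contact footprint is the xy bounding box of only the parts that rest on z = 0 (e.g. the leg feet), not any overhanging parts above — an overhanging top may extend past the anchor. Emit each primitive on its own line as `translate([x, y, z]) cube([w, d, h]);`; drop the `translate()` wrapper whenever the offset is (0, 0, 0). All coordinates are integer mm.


// rung span = 430 - 2*38 = 354
// rung[k] z = 168 + k*245
translate([169, 427, 0]) cube([38, 35, 1365]);
translate([561, 427, 0]) cube([38, 35, 1365]);
translate([207, 427, 168]) cube([354, 35, 40]);
translate([207, 427, 413]) cube([354, 35, 40]);
translate([207, 427, 658]) cube([354, 35, 40]);
translate([207, 427, 903]) cube([354, 35, 40]);
translate([207, 427, 1148]) cube([354, 35, 40]);


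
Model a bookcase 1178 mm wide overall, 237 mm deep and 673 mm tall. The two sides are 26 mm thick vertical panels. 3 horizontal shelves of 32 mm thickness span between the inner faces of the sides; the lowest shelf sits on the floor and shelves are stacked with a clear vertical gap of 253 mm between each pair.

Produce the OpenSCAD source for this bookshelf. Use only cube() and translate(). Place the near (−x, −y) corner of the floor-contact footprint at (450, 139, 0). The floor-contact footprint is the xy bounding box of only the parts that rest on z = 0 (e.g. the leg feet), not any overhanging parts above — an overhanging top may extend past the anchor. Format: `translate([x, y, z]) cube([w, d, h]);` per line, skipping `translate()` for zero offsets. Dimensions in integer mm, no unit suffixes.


translate([450, 139, 0]) cube([26, 237, 673]);
translate([1602, 139, 0]) cube([26, 237, 673]);
translate([476, 139, 0]) cube([1126, 237, 32]);
translate([476, 139, 285]) cube([1126, 237, 32]);
translate([476, 139, 570]) cube([1126, 237, 32]);


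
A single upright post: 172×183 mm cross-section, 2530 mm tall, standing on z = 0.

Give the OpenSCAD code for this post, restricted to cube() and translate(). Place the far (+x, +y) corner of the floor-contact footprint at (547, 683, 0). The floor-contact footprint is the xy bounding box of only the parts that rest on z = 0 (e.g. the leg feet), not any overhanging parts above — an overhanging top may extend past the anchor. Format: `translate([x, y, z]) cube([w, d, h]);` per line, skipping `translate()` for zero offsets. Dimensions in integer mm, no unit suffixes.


translate([375, 500, 0]) cube([172, 183, 2530]);


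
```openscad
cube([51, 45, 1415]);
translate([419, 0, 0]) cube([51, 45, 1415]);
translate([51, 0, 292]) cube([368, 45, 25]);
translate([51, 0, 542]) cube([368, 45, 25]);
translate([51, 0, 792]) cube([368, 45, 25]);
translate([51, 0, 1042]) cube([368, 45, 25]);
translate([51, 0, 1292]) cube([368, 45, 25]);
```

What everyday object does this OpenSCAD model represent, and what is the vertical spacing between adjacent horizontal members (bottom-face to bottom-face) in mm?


A ladder. The rung spacing is 250 mm.

Two tall 51×45 posts with 5 short bars between them — a ladder. Adjacent rungs sit at z = 292 and z = 542, so the spacing is 542 − 292 = 250 mm.


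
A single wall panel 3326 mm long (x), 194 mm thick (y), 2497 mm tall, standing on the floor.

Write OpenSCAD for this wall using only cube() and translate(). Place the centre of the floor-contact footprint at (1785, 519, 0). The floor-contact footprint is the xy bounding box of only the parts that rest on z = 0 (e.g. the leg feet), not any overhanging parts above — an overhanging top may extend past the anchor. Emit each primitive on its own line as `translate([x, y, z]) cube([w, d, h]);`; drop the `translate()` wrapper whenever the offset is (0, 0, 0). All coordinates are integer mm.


translate([122, 422, 0]) cube([3326, 194, 2497]);


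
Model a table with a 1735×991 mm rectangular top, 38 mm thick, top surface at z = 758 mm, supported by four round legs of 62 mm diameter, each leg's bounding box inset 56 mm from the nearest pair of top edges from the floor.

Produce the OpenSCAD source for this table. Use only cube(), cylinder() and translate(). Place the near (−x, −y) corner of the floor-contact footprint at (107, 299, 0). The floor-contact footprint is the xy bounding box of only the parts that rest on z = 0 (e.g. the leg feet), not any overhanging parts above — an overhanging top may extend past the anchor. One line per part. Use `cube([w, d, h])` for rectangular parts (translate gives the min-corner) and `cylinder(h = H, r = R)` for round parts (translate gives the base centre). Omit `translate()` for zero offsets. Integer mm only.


translate([51, 243, 720]) cube([1735, 991, 38]);
translate([138, 330, 0]) cylinder(h = 720, r = 31);
translate([1699, 330, 0]) cylinder(h = 720, r = 31);
translate([138, 1147, 0]) cylinder(h = 720, r = 31);
translate([1699, 1147, 0]) cylinder(h = 720, r = 31);


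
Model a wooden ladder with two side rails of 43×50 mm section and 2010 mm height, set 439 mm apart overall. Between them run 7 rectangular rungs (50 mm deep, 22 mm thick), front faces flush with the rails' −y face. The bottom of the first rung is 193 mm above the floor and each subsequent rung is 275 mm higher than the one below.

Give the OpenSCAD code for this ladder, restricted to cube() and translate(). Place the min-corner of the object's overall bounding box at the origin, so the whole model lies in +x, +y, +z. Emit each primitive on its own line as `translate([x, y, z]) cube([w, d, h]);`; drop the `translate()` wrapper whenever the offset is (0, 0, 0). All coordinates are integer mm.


// rung span = 439 - 2*43 = 353
// rung[k] z = 193 + k*275
cube([43, 50, 2010]);
translate([396, 0, 0]) cube([43, 50, 2010]);
translate([43, 0, 193]) cube([353, 50, 22]);
translate([43, 0, 468]) cube([353, 50, 22]);
translate([43, 0, 743]) cube([353, 50, 22]);
translate([43, 0, 1018]) cube([353, 50, 22]);
translate([43, 0, 1293]) cube([353, 50, 22]);
translate([43, 0, 1568]) cube([353, 50, 22]);
translate([43, 0, 1843]) cube([353, 50, 22]);


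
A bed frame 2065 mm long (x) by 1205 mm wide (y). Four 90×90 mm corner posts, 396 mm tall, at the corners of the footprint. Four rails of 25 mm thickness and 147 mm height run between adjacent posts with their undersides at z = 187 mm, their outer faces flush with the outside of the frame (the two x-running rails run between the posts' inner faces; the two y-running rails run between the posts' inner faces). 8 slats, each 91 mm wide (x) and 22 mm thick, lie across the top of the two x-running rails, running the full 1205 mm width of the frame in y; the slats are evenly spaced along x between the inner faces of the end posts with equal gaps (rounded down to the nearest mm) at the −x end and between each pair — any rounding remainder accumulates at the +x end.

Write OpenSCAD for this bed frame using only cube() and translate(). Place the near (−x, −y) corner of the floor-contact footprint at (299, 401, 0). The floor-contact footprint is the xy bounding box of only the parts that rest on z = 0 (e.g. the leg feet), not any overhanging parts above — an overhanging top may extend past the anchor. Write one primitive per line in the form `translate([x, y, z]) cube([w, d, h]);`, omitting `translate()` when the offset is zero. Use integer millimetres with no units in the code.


translate([299, 401, 0]) cube([90, 90, 396]);
translate([299, 1516, 0]) cube([90, 90, 396]);
translate([2274, 401, 0]) cube([90, 90, 396]);
translate([2274, 1516, 0]) cube([90, 90, 396]);
translate([389, 401, 187]) cube([1885, 25, 147]);
translate([389, 1581, 187]) cube([1885, 25, 147]);
translate([299, 491, 187]) cube([25, 1025, 147]);
translate([2339, 491, 187]) cube([25, 1025, 147]);
translate([517, 401, 334]) cube([91, 1205, 22]);
translate([736, 401, 334]) cube([91, 1205, 22]);
translate([955, 401, 334]) cube([91, 1205, 22]);
translate([1174, 401, 334]) cube([91, 1205, 22]);
translate([1393, 401, 334]) cube([91, 1205, 22]);
translate([1612, 401, 334]) cube([91, 1205, 22]);
translate([1831, 401, 334]) cube([91, 1205, 22]);
translate([2050, 401, 334]) cube([91, 1205, 22]);


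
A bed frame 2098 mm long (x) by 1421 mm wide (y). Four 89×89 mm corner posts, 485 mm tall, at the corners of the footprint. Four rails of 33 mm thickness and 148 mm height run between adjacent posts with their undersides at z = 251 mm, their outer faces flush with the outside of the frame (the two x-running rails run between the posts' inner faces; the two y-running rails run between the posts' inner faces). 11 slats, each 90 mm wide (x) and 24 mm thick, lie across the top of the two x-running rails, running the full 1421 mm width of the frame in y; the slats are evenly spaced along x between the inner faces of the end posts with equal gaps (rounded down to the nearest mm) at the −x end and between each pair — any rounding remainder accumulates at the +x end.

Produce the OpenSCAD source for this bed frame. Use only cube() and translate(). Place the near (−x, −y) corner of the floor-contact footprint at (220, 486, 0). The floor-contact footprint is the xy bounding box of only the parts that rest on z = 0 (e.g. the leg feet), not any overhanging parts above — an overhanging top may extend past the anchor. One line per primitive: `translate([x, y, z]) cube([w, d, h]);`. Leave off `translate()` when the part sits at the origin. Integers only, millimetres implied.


// slat z = rail_z + rail_h = 251 + 148 = 399
// slat gap = ⌊(1920 − 11·90) / 12⌋ = 77
translate([220, 486, 0]) cube([89, 89, 485]);
translate([220, 1818, 0]) cube([89, 89, 485]);
translate([2229, 486, 0]) cube([89, 89, 485]);
translate([2229, 1818, 0]) cube([89, 89, 485]);
translate([309, 486, 251]) cube([1920, 33, 148]);
translate([309, 1874, 251]) cube([1920, 33, 148]);
translate([220, 575, 251]) cube([33, 1243, 148]);
translate([2285, 575, 251]) cube([33, 1243, 148]);
translate([386, 486, 399]) cube([90, 1421, 24]);
translate([553, 486, 399]) cube([90, 1421, 24]);
translate([720, 486, 399]) cube([90, 1421, 24]);
translate([887, 486, 399]) cube([90, 1421, 24]);
translate([1054, 486, 399]) cube([90, 1421, 24]);
translate([1221, 486, 399]) cube([90, 1421, 24]);
translate([1388, 486, 399]) cube([90, 1421, 24]);
translate([1555, 486, 399]) cube([90, 1421, 24]);
translate([1722, 486, 399]) cube([90, 1421, 24]);
translate([1889, 486, 399]) cube([90, 1421, 24]);
translate([2056, 486, 399]) cube([90, 1421, 24]);


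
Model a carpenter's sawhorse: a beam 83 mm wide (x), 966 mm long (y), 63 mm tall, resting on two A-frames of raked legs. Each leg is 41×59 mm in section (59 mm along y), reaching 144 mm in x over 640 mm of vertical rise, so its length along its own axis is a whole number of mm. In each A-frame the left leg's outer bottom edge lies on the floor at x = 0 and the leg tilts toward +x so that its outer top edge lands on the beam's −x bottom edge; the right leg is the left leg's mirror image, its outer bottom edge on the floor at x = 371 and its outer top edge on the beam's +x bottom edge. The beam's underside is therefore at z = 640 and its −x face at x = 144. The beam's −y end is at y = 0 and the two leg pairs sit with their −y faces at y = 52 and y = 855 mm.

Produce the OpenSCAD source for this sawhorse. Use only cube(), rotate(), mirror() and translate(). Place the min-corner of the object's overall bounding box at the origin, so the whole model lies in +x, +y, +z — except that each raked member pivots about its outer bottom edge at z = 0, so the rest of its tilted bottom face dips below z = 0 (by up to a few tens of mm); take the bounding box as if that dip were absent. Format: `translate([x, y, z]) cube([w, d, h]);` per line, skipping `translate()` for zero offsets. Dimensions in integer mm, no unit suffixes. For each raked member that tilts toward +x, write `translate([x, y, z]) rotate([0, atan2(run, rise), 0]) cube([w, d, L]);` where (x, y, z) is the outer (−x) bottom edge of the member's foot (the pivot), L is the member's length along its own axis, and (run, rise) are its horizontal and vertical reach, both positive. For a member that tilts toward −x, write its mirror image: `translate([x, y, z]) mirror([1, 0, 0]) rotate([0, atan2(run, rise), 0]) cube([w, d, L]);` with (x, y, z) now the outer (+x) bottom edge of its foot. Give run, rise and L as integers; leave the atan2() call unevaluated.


// leg length = √(144² + 640²) = 656
// right-leg outer foot x = 2·144 + 83 = 371
// beam min-corner = (144, 0, 640)
translate([144, 0, 640]) cube([83, 966, 63]);
translate([0, 52, 0]) rotate([0, atan2(144, 640), 0]) cube([41, 59, 656]);
translate([371, 52, 0]) mirror([1, 0, 0]) rotate([0, atan2(144, 640), 0]) cube([41, 59, 656]);
translate([0, 855, 0]) rotate([0, atan2(144, 640), 0]) cube([41, 59, 656]);
translate([371, 855, 0]) mirror([1, 0, 0]) rotate([0, atan2(144, 640), 0]) cube([41, 59, 656]);


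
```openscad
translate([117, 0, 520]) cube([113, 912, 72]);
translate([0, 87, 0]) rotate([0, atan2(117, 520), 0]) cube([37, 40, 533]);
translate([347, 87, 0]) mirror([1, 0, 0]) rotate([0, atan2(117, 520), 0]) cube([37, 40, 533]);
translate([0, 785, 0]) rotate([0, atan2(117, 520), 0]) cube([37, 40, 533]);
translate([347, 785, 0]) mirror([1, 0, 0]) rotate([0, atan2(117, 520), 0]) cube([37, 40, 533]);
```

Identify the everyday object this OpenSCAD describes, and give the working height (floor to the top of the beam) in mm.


A sawhorse. The overall height is 592 mm.

A beam across two mirrored pairs of raked legs — a sawhorse. The beam's underside is at z = 520 (matching the legs' vertical rise in atan2(117, 520)) and the beam is 72 mm tall, so its top is at 520 + 72 = 592 mm. The raked legs top out at the beam's underside, so that is the highest point.


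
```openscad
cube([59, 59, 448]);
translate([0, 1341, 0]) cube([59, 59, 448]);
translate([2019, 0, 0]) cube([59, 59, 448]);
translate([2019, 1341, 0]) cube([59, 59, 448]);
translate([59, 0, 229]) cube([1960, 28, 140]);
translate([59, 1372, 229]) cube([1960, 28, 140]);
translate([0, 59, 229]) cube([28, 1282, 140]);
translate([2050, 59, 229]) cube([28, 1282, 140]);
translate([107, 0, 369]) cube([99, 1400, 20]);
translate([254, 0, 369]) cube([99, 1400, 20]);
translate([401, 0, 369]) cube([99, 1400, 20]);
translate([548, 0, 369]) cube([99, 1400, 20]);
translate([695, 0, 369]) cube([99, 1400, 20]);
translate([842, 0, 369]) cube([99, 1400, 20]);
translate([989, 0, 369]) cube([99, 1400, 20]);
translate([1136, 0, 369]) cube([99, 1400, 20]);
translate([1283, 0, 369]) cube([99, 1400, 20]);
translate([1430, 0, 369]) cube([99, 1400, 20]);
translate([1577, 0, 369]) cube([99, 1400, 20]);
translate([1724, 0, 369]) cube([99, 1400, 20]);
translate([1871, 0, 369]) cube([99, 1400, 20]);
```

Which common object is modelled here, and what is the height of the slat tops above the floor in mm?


A bed frame. The slat-top height is 389 mm.

Four posts, four rails, and a row of slats — a bed frame. Slats sit on the rails at z = 229 + 140 = 369; with slat thickness 20, the top is 389 mm.


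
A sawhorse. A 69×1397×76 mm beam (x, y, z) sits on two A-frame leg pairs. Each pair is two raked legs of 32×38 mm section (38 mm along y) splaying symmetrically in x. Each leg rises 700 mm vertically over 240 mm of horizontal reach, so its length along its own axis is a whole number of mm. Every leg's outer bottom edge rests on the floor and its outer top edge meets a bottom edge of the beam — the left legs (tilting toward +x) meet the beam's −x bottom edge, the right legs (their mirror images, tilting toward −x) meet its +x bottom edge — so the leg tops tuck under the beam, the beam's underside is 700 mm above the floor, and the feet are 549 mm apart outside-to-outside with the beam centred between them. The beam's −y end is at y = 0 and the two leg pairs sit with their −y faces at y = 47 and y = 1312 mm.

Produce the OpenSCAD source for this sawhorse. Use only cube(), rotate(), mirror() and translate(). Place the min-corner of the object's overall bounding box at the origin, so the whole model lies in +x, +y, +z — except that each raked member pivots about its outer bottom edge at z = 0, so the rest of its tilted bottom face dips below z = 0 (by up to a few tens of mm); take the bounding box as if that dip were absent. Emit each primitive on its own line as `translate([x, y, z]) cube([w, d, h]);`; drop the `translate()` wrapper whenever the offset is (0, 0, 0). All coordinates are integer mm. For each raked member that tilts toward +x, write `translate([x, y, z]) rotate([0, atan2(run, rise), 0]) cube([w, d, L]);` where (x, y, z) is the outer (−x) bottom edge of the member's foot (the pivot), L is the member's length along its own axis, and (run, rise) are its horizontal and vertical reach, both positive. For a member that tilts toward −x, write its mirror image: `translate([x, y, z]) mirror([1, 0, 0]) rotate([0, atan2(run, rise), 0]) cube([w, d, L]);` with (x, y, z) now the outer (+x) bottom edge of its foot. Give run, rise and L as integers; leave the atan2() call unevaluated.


translate([240, 0, 700]) cube([69, 1397, 76]);
translate([0, 47, 0]) rotate([0, atan2(240, 700), 0]) cube([32, 38, 740]);
translate([549, 47, 0]) mirror([1, 0, 0]) rotate([0, atan2(240, 700), 0]) cube([32, 38, 740]);
translate([0, 1312, 0]) rotate([0, atan2(240, 700), 0]) cube([32, 38, 740]);
translate([549, 1312, 0]) mirror([1, 0, 0]) rotate([0, atan2(240, 700), 0]) cube([32, 38, 740]);


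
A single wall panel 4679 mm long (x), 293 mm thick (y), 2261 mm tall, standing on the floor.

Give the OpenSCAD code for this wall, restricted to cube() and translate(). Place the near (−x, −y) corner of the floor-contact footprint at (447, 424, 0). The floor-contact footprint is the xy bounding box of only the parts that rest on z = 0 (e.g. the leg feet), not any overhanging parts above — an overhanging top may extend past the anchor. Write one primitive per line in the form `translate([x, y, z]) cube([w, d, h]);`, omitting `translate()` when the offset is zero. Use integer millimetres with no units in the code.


translate([447, 424, 0]) cube([4679, 293, 2261]);


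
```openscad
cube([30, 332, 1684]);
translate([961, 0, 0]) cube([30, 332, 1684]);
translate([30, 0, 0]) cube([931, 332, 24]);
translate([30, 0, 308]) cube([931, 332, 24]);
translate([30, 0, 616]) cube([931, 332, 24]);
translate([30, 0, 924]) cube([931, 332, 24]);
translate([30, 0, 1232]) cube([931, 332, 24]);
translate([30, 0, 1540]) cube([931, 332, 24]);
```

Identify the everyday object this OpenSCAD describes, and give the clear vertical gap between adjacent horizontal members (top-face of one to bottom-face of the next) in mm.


A bookshelf. The clear shelf gap is 284 mm.

Two tall side panels with 6 horizontal boards between them — a bookshelf. The first two shelf undersides are at z = 0 and z = 308; with shelf thickness 24, the clear gap is 308 − 0 − 24 = 284 mm.


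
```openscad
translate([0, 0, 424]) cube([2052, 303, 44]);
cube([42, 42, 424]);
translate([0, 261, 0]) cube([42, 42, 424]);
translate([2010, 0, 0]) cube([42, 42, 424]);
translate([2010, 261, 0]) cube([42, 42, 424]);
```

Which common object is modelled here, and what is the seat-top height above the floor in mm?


A bench. The seat-top height is 468 mm.

A long slab on four corner posts — a bench. The slab sits at z = 424 with thickness 44, so the top is 424 + 44 = 468 mm.


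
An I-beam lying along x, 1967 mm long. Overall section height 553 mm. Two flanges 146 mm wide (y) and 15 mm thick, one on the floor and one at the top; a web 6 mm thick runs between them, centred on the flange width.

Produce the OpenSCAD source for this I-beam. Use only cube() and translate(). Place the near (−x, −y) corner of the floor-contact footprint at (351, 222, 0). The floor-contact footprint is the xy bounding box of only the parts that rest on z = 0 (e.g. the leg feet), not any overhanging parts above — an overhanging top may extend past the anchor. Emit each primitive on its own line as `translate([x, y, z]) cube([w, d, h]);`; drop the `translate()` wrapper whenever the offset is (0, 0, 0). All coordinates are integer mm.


translate([351, 222, 0]) cube([1967, 146, 15]);
translate([351, 292, 15]) cube([1967, 6, 523]);
translate([351, 222, 538]) cube([1967, 146, 15]);


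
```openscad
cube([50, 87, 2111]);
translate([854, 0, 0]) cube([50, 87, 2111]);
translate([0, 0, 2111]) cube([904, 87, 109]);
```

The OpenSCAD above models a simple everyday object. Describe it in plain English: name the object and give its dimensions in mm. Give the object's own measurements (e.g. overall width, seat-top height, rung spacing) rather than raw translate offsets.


A door frame. The clear opening is 804 mm wide and 2111 mm high. Two 50 mm wide jambs, 87 mm deep, stand either side of the opening from the floor to the top of the opening. A 109 mm thick head sits across the top of both jambs, spanning the full outside width of the frame.


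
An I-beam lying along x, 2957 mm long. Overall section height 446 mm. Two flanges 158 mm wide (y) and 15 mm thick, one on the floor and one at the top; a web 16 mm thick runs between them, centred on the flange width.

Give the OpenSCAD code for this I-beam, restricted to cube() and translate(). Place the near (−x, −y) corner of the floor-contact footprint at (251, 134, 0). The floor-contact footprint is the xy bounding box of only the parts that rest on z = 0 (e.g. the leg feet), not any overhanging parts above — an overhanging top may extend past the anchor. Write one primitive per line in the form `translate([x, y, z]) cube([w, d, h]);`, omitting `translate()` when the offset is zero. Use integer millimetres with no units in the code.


translate([251, 134, 0]) cube([2957, 158, 15]);
translate([251, 205, 15]) cube([2957, 16, 416]);
translate([251, 134, 431]) cube([2957, 158, 15]);


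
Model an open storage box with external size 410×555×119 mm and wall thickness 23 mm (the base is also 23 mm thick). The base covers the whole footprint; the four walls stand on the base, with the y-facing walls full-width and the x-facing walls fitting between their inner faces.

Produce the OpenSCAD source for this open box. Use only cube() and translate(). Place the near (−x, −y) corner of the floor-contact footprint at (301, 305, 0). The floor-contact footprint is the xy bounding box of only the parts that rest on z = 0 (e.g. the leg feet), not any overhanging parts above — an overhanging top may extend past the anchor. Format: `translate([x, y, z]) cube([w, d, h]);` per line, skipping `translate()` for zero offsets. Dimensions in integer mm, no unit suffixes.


translate([301, 305, 0]) cube([410, 555, 23]);
translate([301, 305, 23]) cube([410, 23, 96]);
translate([301, 837, 23]) cube([410, 23, 96]);
translate([301, 328, 23]) cube([23, 509, 96]);
translate([688, 328, 23]) cube([23, 509, 96]);


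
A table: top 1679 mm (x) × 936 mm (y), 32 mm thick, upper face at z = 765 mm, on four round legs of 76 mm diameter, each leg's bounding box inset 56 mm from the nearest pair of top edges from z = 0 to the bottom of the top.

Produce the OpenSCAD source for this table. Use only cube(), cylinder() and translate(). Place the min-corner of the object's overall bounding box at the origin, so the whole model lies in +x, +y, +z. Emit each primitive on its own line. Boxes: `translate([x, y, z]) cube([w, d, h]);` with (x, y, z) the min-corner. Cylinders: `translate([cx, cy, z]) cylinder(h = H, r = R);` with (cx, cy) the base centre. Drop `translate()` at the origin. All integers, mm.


translate([0, 0, 733]) cube([1679, 936, 32]);
translate([94, 94, 0]) cylinder(h = 733, r = 38);
translate([1585, 94, 0]) cylinder(h = 733, r = 38);
translate([94, 842, 0]) cylinder(h = 733, r = 38);
translate([1585, 842, 0]) cylinder(h = 733, r = 38);


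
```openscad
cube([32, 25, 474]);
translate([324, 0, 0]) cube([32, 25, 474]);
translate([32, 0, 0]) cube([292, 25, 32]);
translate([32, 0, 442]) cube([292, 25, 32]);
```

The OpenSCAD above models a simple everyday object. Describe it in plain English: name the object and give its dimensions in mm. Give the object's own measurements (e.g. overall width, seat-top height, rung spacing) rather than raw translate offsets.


A rectangular picture frame lying in the x–z plane (depth along y). The opening is 292 mm wide (x) by 410 mm tall (z), surrounded by a border 32 mm wide on all four sides. The frame is 25 mm deep and is made of two full-height vertical stiles with two horizontal rails fitted between them.


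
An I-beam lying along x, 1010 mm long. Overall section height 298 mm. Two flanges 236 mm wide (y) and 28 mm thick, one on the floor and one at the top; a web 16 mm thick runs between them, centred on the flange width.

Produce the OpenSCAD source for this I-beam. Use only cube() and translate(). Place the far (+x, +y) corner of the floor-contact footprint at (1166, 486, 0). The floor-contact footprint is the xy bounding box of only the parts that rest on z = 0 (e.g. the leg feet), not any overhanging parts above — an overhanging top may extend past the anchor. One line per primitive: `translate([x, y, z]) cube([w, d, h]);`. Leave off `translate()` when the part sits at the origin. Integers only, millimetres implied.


translate([156, 250, 0]) cube([1010, 236, 28]);
translate([156, 360, 28]) cube([1010, 16, 242]);
translate([156, 250, 270]) cube([1010, 236, 28]);


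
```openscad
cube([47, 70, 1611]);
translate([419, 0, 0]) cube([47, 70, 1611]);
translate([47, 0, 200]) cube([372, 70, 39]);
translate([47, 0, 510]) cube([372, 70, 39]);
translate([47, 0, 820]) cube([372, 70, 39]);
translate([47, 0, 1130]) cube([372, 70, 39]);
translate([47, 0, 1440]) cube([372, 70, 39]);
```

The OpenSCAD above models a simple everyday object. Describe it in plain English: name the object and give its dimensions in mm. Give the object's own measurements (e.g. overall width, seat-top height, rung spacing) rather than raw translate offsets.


A straight ladder. Two 47×70 mm vertical rails, 1611 mm tall, stand 466 mm apart (outside-to-outside) with their front faces coplanar on the −y side. 5 rungs, each 70 mm deep and 39 mm tall, span between the inner faces of the rails, front faces flush with the rails. The lowest rung's underside is at z = 200 mm and rungs are spaced 310 mm apart (underside to underside).


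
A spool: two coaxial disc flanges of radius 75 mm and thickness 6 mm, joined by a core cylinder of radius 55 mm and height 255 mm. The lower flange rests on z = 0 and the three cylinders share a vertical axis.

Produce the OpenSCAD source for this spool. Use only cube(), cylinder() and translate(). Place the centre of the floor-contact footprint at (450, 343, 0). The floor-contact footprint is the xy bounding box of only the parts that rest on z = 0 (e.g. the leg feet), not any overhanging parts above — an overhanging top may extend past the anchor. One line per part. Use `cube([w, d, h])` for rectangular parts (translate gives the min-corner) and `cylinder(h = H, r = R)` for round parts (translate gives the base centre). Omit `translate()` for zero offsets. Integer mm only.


translate([450, 343, 0]) cylinder(h = 6, r = 75);
translate([450, 343, 6]) cylinder(h = 255, r = 55);
translate([450, 343, 261]) cylinder(h = 6, r = 75);


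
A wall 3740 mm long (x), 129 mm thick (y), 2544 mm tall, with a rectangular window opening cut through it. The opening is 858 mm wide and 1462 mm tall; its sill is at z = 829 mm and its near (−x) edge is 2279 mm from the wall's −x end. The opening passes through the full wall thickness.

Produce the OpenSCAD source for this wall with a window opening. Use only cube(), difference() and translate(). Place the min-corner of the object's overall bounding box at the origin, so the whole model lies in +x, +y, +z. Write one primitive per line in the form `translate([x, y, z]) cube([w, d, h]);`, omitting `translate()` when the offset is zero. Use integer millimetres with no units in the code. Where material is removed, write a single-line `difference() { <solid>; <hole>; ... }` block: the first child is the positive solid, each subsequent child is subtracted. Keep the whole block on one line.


difference() { cube([3740, 129, 2544]); translate([2279, 0, 829]) cube([858, 129, 1462]); }


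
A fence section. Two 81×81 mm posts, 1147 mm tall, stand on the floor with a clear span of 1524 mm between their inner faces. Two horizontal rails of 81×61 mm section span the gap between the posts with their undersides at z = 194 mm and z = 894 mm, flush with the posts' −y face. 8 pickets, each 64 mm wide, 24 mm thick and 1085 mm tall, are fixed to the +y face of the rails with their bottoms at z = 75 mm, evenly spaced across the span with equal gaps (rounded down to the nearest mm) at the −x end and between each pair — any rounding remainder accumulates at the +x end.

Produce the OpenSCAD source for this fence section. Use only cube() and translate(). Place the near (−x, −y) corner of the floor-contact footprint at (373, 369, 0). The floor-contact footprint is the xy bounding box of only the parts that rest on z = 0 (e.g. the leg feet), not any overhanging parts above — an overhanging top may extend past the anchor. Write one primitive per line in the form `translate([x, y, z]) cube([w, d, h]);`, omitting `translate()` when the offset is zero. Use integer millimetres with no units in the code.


translate([373, 369, 0]) cube([81, 81, 1147]);
translate([1978, 369, 0]) cube([81, 81, 1147]);
translate([454, 369, 194]) cube([1524, 81, 61]);
translate([454, 369, 894]) cube([1524, 81, 61]);
translate([566, 450, 75]) cube([64, 24, 1085]);
translate([742, 450, 75]) cube([64, 24, 1085]);
translate([918, 450, 75]) cube([64, 24, 1085]);
translate([1094, 450, 75]) cube([64, 24, 1085]);
translate([1270, 450, 75]) cube([64, 24, 1085]);
translate([1446, 450, 75]) cube([64, 24, 1085]);
translate([1622, 450, 75]) cube([64, 24, 1085]);
translate([1798, 450, 75]) cube([64, 24, 1085]);


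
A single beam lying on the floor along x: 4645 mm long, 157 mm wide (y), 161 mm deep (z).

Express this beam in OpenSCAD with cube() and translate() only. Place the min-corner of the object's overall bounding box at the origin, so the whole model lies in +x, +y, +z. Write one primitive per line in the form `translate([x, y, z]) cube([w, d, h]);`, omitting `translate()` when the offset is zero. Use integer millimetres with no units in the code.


cube([4645, 157, 161]);


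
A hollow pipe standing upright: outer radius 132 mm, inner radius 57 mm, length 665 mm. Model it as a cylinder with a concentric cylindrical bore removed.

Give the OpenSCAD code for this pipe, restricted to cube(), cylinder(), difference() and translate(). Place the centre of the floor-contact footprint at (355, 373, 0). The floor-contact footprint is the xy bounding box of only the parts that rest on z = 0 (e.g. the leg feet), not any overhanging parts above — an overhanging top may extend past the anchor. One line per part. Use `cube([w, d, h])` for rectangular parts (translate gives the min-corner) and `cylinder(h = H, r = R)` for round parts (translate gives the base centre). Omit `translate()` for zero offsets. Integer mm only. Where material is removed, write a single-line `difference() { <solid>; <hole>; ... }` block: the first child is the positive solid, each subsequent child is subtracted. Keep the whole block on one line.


difference() { translate([355, 373, 0]) cylinder(h = 665, r = 132); translate([355, 373, 0]) cylinder(h = 665, r = 57); }


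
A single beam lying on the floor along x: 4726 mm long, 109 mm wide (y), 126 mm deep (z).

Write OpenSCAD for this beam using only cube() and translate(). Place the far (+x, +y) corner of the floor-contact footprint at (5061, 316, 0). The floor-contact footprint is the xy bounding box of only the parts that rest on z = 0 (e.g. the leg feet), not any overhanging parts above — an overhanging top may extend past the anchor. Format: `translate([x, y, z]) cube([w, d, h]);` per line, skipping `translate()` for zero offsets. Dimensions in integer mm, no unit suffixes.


translate([335, 207, 0]) cube([4726, 109, 126]);
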